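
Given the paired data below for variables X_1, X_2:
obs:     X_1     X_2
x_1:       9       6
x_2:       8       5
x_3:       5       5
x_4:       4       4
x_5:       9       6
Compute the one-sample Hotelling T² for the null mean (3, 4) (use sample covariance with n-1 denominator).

Step 1 — sample mean vector:
  mean(X_1) = (9 + 8 + 5 + 4 + 9) / 5 = 35/5 = 7
  mean(X_2) = (6 + 5 + 5 + 4 + 6) / 5 = 26/5 = 5.2
  x̄ = (7, 5.2),  deviation x̄ - mu_0 = (7, 5.2) - (3, 4) = (4, 1.2).

Step 2 — sample covariance matrix, S[i,j] = (1/(n-1)) · Σ_k (x_{k,i} - mean_i) · (x_{k,j} - mean_j), divisor n-1 = 4:
  S[X_1,X_1] = ((2)·(2) + (1)·(1) + (-2)·(-2) + (-3)·(-3) + (2)·(2)) / 4 = 22/4 = 5.5
  S[X_1,X_2] = ((2)·(0.8) + (1)·(-0.2) + (-2)·(-0.2) + (-3)·(-1.2) + (2)·(0.8)) / 4 = 7/4 = 1.75
  S[X_2,X_2] = ((0.8)·(0.8) + (-0.2)·(-0.2) + (-0.2)·(-0.2) + (-1.2)·(-1.2) + (0.8)·(0.8)) / 4 = 2.8/4 = 0.7
  S = [[5.5, 1.75],
 [1.75, 0.7]].

Step 3 — invert S. det(S) = 5.5·0.7 - (1.75)² = 0.7875.
  S^{-1} = (1/det) · [[d, -b], [-b, a]] = [[0.8889, -2.2222],
 [-2.2222, 6.9841]].

Step 4 — quadratic form (x̄ - mu_0)^T · S^{-1} · (x̄ - mu_0):
  S^{-1} · (x̄ - mu_0) = (0.8889, -0.5079),
  (x̄ - mu_0)^T · [...] = (4)·(0.8889) + (1.2)·(-0.5079) = 2.946.

Step 5 — scale by n: T² = 5 · 2.946 = 14.7302.

T² ≈ 14.7302


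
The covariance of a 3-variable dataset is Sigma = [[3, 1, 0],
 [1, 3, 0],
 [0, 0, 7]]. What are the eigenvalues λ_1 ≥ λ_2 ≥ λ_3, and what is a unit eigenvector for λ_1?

Step 1 — characteristic polynomial p(λ) = det(λI - Sigma) = λ³ - tr·λ² + c_1·λ - det, where tr = trace, c_1 = sum of the principal 2×2 minors, det = det(Sigma):
  tr = 3 + 3 + 7 = 13,
  c_1 = (3·3 - (1)²) + (3·7 - (0)²) + (3·7 - (0)²) = 8 + 21 + 21 = 50,
  det = 3·(3·7 - (0)²) - (1)·((1)·7 - (0)·(0)) + (0)·((1)·(0) - 3·(0)) = 3·(21) - (1)·(7) + (0)·(0) = 56.
  So p(λ) = λ³ - 13λ² + 50λ - 56.
Step 2 — look for an integer root (rational root theorem: any rational root is an integer divisor of 56). Testing λ = 2:
  p(2) = 8 - 52 + 100 - 56 = 0  ✓
  Dividing out (λ - 2): p(λ) = (λ - 2)(λ² - 11λ + 28).
Step 3 — remaining eigenvalues from the quadratic λ² - 11λ + 28 = 0:
  Δ = 11² - 4·28 = 121 - 112 = 9,  λ = (11 ± √9)/2 = (11 ± 3)/2 = 7 or 4.
  Sorted: λ_1 = 7,  λ_2 = 4,  λ_3 = 2  (check: sum = 13 = tr ✓).

Step 4 — unit eigenvector for λ_1 = 7: v spans the null space of (Sigma - λ_1 I), whose rows are
  r_1 = (-4, 1, 0),  r_2 = (1, -4, 0),  r_3 = (0, 0, 0).
  v is orthogonal to every row, so take v ∝ r_1 × r_2 = ((1)·(0) - (0)·(-4), (0)·(1) - (-4)·(0), (-4)·(-4) - (1)·(1)) = (0, 0, 15).
  Rescale (divide by 15): u = (0, 0, 1).
  ||u|| = √((0)² + (0)² + (1)²) = √(1) = 1,  v_1 = u/||u|| ≈ (0, 0, 1) (||v_1|| = 1).

λ_1 = 7,  λ_2 = 4,  λ_3 = 2;  v_1 ≈ (0, 0, 1)


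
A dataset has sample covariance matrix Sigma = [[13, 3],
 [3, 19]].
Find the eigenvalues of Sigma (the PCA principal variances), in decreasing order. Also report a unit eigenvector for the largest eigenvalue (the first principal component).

Step 1 — characteristic polynomial of 2×2 Sigma:
  det(Sigma - λI) = λ² - trace · λ + det = 0.
  trace = 13 + 19 = 32, det = 13·19 - (3)² = 238.
Step 2 — discriminant:
  Δ = trace² - 4·det = 1024 - 952 = 72.
Step 3 — eigenvalues:
  λ = (trace ± √Δ)/2 = (32 ± 8.4853)/2,
  λ_1 = 20.2426,  λ_2 = 11.7574.

Step 4 — unit eigenvector for λ_1: solve (Sigma - λ_1 I)v = 0. First row:
  (13 - 20.2426)·v_x + (3)·v_y = 0, i.e. (-7.2426)·v_x + (3)·v_y = 0,
  so v ∝ (b, λ_1 - a) = (3, 7.2426) = u.
  ||u|| = √((3)² + (7.2426)²) = √(61.4558) ≈ 7.8394,
  v_1 = u/||u|| ≈ (0.3827, 0.9239) (||v_1|| = 1).

λ_1 = 20.2426,  λ_2 = 11.7574;  v_1 ≈ (0.3827, 0.9239)


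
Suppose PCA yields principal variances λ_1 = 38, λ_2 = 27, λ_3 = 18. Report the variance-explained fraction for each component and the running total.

Step 1 — total variance = trace(Sigma) = Σ λ_i = 38 + 27 + 18 = 83.

Step 2 — fraction explained by component i = λ_i / Σ λ:
  PC1: 38/83 = 0.4578
  PC2: 27/83 = 0.3253
  PC3: 18/83 = 0.2169

Step 3 — cumulative fraction after k components = (λ_1 + ... + λ_k) / Σ λ:
  k = 1: 38/83 = 0.4578
  k = 2: (38 + 27)/83 = 65/83 = 0.7831
  k = 3: (38 + 27 + 18)/83 = 83/83 = 1

Summary (fraction, with percent):

explained: PC1 0.4578 (45.78%), PC2 0.3253 (32.53%), PC3 0.2169 (21.69%);  cumulative: 0.4578, 0.7831, 1


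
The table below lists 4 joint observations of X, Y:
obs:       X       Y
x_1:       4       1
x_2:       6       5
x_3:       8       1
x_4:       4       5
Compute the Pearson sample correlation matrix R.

Step 1 — column means:
  mean(X) = (4 + 6 + 8 + 4) / 4 = 22/4 = 5.5
  mean(Y) = (1 + 5 + 1 + 5) / 4 = 12/4 = 3

Step 2 — sample variances and covariances s[i,j] = (1/(n-1)) · Σ_k (x_{k,i} - mean_i) · (x_{k,j} - mean_j), with n-1 = 3:
  s[X,X] = ((-1.5)·(-1.5) + (0.5)·(0.5) + (2.5)·(2.5) + (-1.5)·(-1.5)) / 3 = 11/3 = 3.6667
  s[X,Y] = ((-1.5)·(-2) + (0.5)·(2) + (2.5)·(-2) + (-1.5)·(2)) / 3 = -4/3 = -1.3333
  s[Y,Y] = ((-2)·(-2) + (2)·(2) + (-2)·(-2) + (2)·(2)) / 3 = 16/3 = 5.3333
  Sample standard deviations s_i = √(s[i,i]):
  s(X) = √(3.6667) = 1.9149
  s(Y) = √(5.3333) = 2.3094

Step 3 — r_{ij} = s_{ij} / (s_i · s_j):
  r[X,X] = 1 (diagonal).
  r[X,Y] = -1.3333 / (1.9149 · 2.3094) = -1.3333 / 4.4222 = -0.3015
  r[Y,Y] = 1 (diagonal).

R is symmetric with unit diagonal. Assembling:

R = [[1, -0.3015],
 [-0.3015, 1]]


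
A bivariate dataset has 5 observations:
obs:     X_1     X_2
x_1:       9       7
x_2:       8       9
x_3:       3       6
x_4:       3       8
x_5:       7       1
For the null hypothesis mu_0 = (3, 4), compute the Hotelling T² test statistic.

Step 1 — sample mean vector:
  mean(X_1) = (9 + 8 + 3 + 3 + 7) / 5 = 30/5 = 6
  mean(X_2) = (7 + 9 + 6 + 8 + 1) / 5 = 31/5 = 6.2
  x̄ = (6, 6.2),  deviation x̄ - mu_0 = (6, 6.2) - (3, 4) = (3, 2.2).

Step 2 — sample covariance matrix, S[i,j] = (1/(n-1)) · Σ_k (x_{k,i} - mean_i) · (x_{k,j} - mean_j), divisor n-1 = 4:
  S[X_1,X_1] = ((3)·(3) + (2)·(2) + (-3)·(-3) + (-3)·(-3) + (1)·(1)) / 4 = 32/4 = 8
  S[X_1,X_2] = ((3)·(0.8) + (2)·(2.8) + (-3)·(-0.2) + (-3)·(1.8) + (1)·(-5.2)) / 4 = -2/4 = -0.5
  S[X_2,X_2] = ((0.8)·(0.8) + (2.8)·(2.8) + (-0.2)·(-0.2) + (1.8)·(1.8) + (-5.2)·(-5.2)) / 4 = 38.8/4 = 9.7
  S = [[8, -0.5],
 [-0.5, 9.7]].

Step 3 — invert S. det(S) = 8·9.7 - (-0.5)² = 77.35.
  S^{-1} = (1/det) · [[d, -b], [-b, a]] = [[0.1254, 0.0065],
 [0.0065, 0.1034]].

Step 4 — quadratic form (x̄ - mu_0)^T · S^{-1} · (x̄ - mu_0):
  S^{-1} · (x̄ - mu_0) = (0.3904, 0.2469),
  (x̄ - mu_0)^T · [...] = (3)·(0.3904) + (2.2)·(0.2469) = 1.7145.

Step 5 — scale by n: T² = 5 · 1.7145 = 8.5727.

T² ≈ 8.5727


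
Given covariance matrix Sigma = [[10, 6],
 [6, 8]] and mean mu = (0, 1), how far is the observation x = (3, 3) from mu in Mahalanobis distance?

Step 1 — centre the observation: (x - mu) = (3, 2).

Step 2 — invert Sigma. det(Sigma) = 10·8 - (6)² = 44.
  Sigma^{-1} = (1/det) · [[d, -b], [-b, a]] = [[0.1818, -0.1364],
 [-0.1364, 0.2273]].

Step 3 — form the quadratic (x - mu)^T · Sigma^{-1} · (x - mu):
  Sigma^{-1} · (x - mu) = (0.2727, 0.0455).
  (x - mu)^T · [Sigma^{-1} · (x - mu)] = (3)·(0.2727) + (2)·(0.0455) = 0.9091.

Step 4 — take square root: d = √(0.9091) ≈ 0.9535.

d(x, mu) = √(0.9091) ≈ 0.9535


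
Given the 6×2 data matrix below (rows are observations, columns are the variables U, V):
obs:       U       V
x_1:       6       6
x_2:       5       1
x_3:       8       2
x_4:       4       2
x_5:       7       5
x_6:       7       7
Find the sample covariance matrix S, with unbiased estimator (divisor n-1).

Step 1 — column means:
  mean(U) = (6 + 5 + 8 + 4 + 7 + 7) / 6 = 37/6 = 6.1667
  mean(V) = (6 + 1 + 2 + 2 + 5 + 7) / 6 = 23/6 = 3.8333

Step 2 — sample covariance S[i,j] = (1/(n-1)) · Σ_k (x_{k,i} - mean_i) · (x_{k,j} - mean_j), with n-1 = 5.
  S[U,U] = ((-0.1667)·(-0.1667) + (-1.1667)·(-1.1667) + (1.8333)·(1.8333) + (-2.1667)·(-2.1667) + (0.8333)·(0.8333) + (0.8333)·(0.8333)) / 5 = 10.8333/5 = 2.1667
  S[U,V] = ((-0.1667)·(2.1667) + (-1.1667)·(-2.8333) + (1.8333)·(-1.8333) + (-2.1667)·(-1.8333) + (0.8333)·(1.1667) + (0.8333)·(3.1667)) / 5 = 7.1667/5 = 1.4333
  S[V,V] = ((2.1667)·(2.1667) + (-2.8333)·(-2.8333) + (-1.8333)·(-1.8333) + (-1.8333)·(-1.8333) + (1.1667)·(1.1667) + (3.1667)·(3.1667)) / 5 = 30.8333/5 = 6.1667

S is symmetric (S[j,i] = S[i,j]). Assembling:

S = [[2.1667, 1.4333],
 [1.4333, 6.1667]]


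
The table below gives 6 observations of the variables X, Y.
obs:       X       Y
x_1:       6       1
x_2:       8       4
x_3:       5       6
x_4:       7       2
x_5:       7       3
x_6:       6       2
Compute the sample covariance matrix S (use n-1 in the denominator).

Step 1 — column means:
  mean(X) = (6 + 8 + 5 + 7 + 7 + 6) / 6 = 39/6 = 6.5
  mean(Y) = (1 + 4 + 6 + 2 + 3 + 2) / 6 = 18/6 = 3

Step 2 — sample covariance S[i,j] = (1/(n-1)) · Σ_k (x_{k,i} - mean_i) · (x_{k,j} - mean_j), with n-1 = 5.
  S[X,X] = ((-0.5)·(-0.5) + (1.5)·(1.5) + (-1.5)·(-1.5) + (0.5)·(0.5) + (0.5)·(0.5) + (-0.5)·(-0.5)) / 5 = 5.5/5 = 1.1
  S[X,Y] = ((-0.5)·(-2) + (1.5)·(1) + (-1.5)·(3) + (0.5)·(-1) + (0.5)·(0) + (-0.5)·(-1)) / 5 = -2/5 = -0.4
  S[Y,Y] = ((-2)·(-2) + (1)·(1) + (3)·(3) + (-1)·(-1) + (0)·(0) + (-1)·(-1)) / 5 = 16/5 = 3.2

S is symmetric (S[j,i] = S[i,j]). Assembling:

S = [[1.1, -0.4],
 [-0.4, 3.2]]


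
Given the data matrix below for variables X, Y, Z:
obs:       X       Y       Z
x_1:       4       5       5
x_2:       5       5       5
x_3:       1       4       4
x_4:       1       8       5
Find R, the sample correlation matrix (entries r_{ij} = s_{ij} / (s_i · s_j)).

Step 1 — column means:
  mean(X) = (4 + 5 + 1 + 1) / 4 = 11/4 = 2.75
  mean(Y) = (5 + 5 + 4 + 8) / 4 = 22/4 = 5.5
  mean(Z) = (5 + 5 + 4 + 5) / 4 = 19/4 = 4.75

Step 2 — sample variances and covariances s[i,j] = (1/(n-1)) · Σ_k (x_{k,i} - mean_i) · (x_{k,j} - mean_j), with n-1 = 3:
  s[X,X] = ((1.25)·(1.25) + (2.25)·(2.25) + (-1.75)·(-1.75) + (-1.75)·(-1.75)) / 3 = 12.75/3 = 4.25
  s[X,Y] = ((1.25)·(-0.5) + (2.25)·(-0.5) + (-1.75)·(-1.5) + (-1.75)·(2.5)) / 3 = -3.5/3 = -1.1667
  s[X,Z] = ((1.25)·(0.25) + (2.25)·(0.25) + (-1.75)·(-0.75) + (-1.75)·(0.25)) / 3 = 1.75/3 = 0.5833
  s[Y,Y] = ((-0.5)·(-0.5) + (-0.5)·(-0.5) + (-1.5)·(-1.5) + (2.5)·(2.5)) / 3 = 9/3 = 3
  s[Y,Z] = ((-0.5)·(0.25) + (-0.5)·(0.25) + (-1.5)·(-0.75) + (2.5)·(0.25)) / 3 = 1.5/3 = 0.5
  s[Z,Z] = ((0.25)·(0.25) + (0.25)·(0.25) + (-0.75)·(-0.75) + (0.25)·(0.25)) / 3 = 0.75/3 = 0.25
  Sample standard deviations s_i = √(s[i,i]):
  s(X) = √(4.25) = 2.0616
  s(Y) = √(3) = 1.7321
  s(Z) = √(0.25) = 0.5

Step 3 — r_{ij} = s_{ij} / (s_i · s_j):
  r[X,X] = 1 (diagonal).
  r[X,Y] = -1.1667 / (2.0616 · 1.7321) = -1.1667 / 3.5707 = -0.3267
  r[X,Z] = 0.5833 / (2.0616 · 0.5) = 0.5833 / 1.0308 = 0.5659
  r[Y,Y] = 1 (diagonal).
  r[Y,Z] = 0.5 / (1.7321 · 0.5) = 0.5 / 0.866 = 0.5774
  r[Z,Z] = 1 (diagonal).

R is symmetric with unit diagonal. Assembling:

R = [[1, -0.3267, 0.5659],
 [-0.3267, 1, 0.5774],
 [0.5659, 0.5774, 1]]


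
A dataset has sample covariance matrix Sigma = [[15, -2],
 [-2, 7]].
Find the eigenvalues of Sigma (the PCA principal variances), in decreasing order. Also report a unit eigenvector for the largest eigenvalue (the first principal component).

Step 1 — characteristic polynomial of 2×2 Sigma:
  det(Sigma - λI) = λ² - trace · λ + det = 0.
  trace = 15 + 7 = 22, det = 15·7 - (-2)² = 101.
Step 2 — discriminant:
  Δ = trace² - 4·det = 484 - 404 = 80.
Step 3 — eigenvalues:
  λ = (trace ± √Δ)/2 = (22 ± 8.9443)/2,
  λ_1 = 15.4721,  λ_2 = 6.5279.

Step 4 — unit eigenvector for λ_1: solve (Sigma - λ_1 I)v = 0. First row:
  (15 - 15.4721)·v_x + (-2)·v_y = 0, i.e. (-0.4721)·v_x + (-2)·v_y = 0,
  so v ∝ (b, λ_1 - a) = (-2, 0.4721); multiply by -1 so the first entry is positive: u = (2, -0.4721).
  ||u|| = √((2)² + (-0.4721)²) = √(4.2229) ≈ 2.055,
  v_1 = u/||u|| ≈ (0.9732, -0.2298) (||v_1|| = 1).

λ_1 = 15.4721,  λ_2 = 6.5279;  v_1 ≈ (0.9732, -0.2298)


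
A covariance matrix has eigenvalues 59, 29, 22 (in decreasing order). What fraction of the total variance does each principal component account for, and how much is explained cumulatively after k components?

Step 1 — total variance = trace(Sigma) = Σ λ_i = 59 + 29 + 22 = 110.

Step 2 — fraction explained by component i = λ_i / Σ λ:
  PC1: 59/110 = 0.5364
  PC2: 29/110 = 0.2636
  PC3: 22/110 = 0.2

Step 3 — cumulative fraction after k components = (λ_1 + ... + λ_k) / Σ λ:
  k = 1: 59/110 = 0.5364
  k = 2: (59 + 29)/110 = 88/110 = 0.8
  k = 3: (59 + 29 + 22)/110 = 110/110 = 1

Summary (fraction, with percent):

explained: PC1 0.5364 (53.64%), PC2 0.2636 (26.36%), PC3 0.2 (20%);  cumulative: 0.5364, 0.8, 1


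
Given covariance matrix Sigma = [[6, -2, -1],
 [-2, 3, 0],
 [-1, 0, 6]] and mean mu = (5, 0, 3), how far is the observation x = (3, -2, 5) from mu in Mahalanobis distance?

Step 1 — centre the observation: (x - mu) = (-2, -2, 2).

Step 2 — invert Sigma (cofactor / det for 3×3, or solve directly):
  Sigma^{-1} = [[0.2222, 0.1481, 0.037],
 [0.1481, 0.4321, 0.0247],
 [0.037, 0.0247, 0.1728]].

Step 3 — form the quadratic (x - mu)^T · Sigma^{-1} · (x - mu):
  Sigma^{-1} · (x - mu) = (-0.6667, -1.1111, 0.2222).
  (x - mu)^T · [Sigma^{-1} · (x - mu)] = (-2)·(-0.6667) + (-2)·(-1.1111) + (2)·(0.2222) = 4.

Step 4 — take square root: d = √(4) ≈ 2.

d(x, mu) = √(4) ≈ 2


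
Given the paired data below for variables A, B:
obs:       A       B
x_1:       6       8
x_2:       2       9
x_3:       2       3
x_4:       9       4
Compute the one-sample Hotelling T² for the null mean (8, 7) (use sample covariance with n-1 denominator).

Step 1 — sample mean vector:
  mean(A) = (6 + 2 + 2 + 9) / 4 = 19/4 = 4.75
  mean(B) = (8 + 9 + 3 + 4) / 4 = 24/4 = 6
  x̄ = (4.75, 6),  deviation x̄ - mu_0 = (4.75, 6) - (8, 7) = (-3.25, -1).

Step 2 — sample covariance matrix, S[i,j] = (1/(n-1)) · Σ_k (x_{k,i} - mean_i) · (x_{k,j} - mean_j), divisor n-1 = 3:
  S[A,A] = ((1.25)·(1.25) + (-2.75)·(-2.75) + (-2.75)·(-2.75) + (4.25)·(4.25)) / 3 = 34.75/3 = 11.5833
  S[A,B] = ((1.25)·(2) + (-2.75)·(3) + (-2.75)·(-3) + (4.25)·(-2)) / 3 = -6/3 = -2
  S[B,B] = ((2)·(2) + (3)·(3) + (-3)·(-3) + (-2)·(-2)) / 3 = 26/3 = 8.6667
  S = [[11.5833, -2],
 [-2, 8.6667]].

Step 3 — invert S. det(S) = 11.5833·8.6667 - (-2)² = 96.3889.
  S^{-1} = (1/det) · [[d, -b], [-b, a]] = [[0.0899, 0.0207],
 [0.0207, 0.1202]].

Step 4 — quadratic form (x̄ - mu_0)^T · S^{-1} · (x̄ - mu_0):
  S^{-1} · (x̄ - mu_0) = (-0.313, -0.1876),
  (x̄ - mu_0)^T · [...] = (-3.25)·(-0.313) + (-1)·(-0.1876) = 1.2048.

Step 5 — scale by n: T² = 4 · 1.2048 = 4.819.

T² ≈ 4.819


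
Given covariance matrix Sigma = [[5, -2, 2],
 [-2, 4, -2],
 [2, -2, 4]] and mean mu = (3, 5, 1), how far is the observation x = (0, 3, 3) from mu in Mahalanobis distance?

Step 1 — centre the observation: (x - mu) = (-3, -2, 2).

Step 2 — invert Sigma (cofactor / det for 3×3, or solve directly):
  Sigma^{-1} = [[0.2727, 0.0909, -0.0909],
 [0.0909, 0.3636, 0.1364],
 [-0.0909, 0.1364, 0.3636]].

Step 3 — form the quadratic (x - mu)^T · Sigma^{-1} · (x - mu):
  Sigma^{-1} · (x - mu) = (-1.1818, -0.7273, 0.7273).
  (x - mu)^T · [Sigma^{-1} · (x - mu)] = (-3)·(-1.1818) + (-2)·(-0.7273) + (2)·(0.7273) = 6.4545.

Step 4 — take square root: d = √(6.4545) ≈ 2.5406.

d(x, mu) = √(6.4545) ≈ 2.5406


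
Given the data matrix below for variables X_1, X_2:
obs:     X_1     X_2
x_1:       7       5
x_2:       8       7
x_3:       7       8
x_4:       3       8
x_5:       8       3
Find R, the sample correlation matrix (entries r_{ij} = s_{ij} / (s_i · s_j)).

Step 1 — column means:
  mean(X_1) = (7 + 8 + 7 + 3 + 8) / 5 = 33/5 = 6.6
  mean(X_2) = (5 + 7 + 8 + 8 + 3) / 5 = 31/5 = 6.2

Step 2 — sample variances and covariances s[i,j] = (1/(n-1)) · Σ_k (x_{k,i} - mean_i) · (x_{k,j} - mean_j), with n-1 = 4:
  s[X_1,X_1] = ((0.4)·(0.4) + (1.4)·(1.4) + (0.4)·(0.4) + (-3.6)·(-3.6) + (1.4)·(1.4)) / 4 = 17.2/4 = 4.3
  s[X_1,X_2] = ((0.4)·(-1.2) + (1.4)·(0.8) + (0.4)·(1.8) + (-3.6)·(1.8) + (1.4)·(-3.2)) / 4 = -9.6/4 = -2.4
  s[X_2,X_2] = ((-1.2)·(-1.2) + (0.8)·(0.8) + (1.8)·(1.8) + (1.8)·(1.8) + (-3.2)·(-3.2)) / 4 = 18.8/4 = 4.7
  Sample standard deviations s_i = √(s[i,i]):
  s(X_1) = √(4.3) = 2.0736
  s(X_2) = √(4.7) = 2.1679

Step 3 — r_{ij} = s_{ij} / (s_i · s_j):
  r[X_1,X_1] = 1 (diagonal).
  r[X_1,X_2] = -2.4 / (2.0736 · 2.1679) = -2.4 / 4.4956 = -0.5339
  r[X_2,X_2] = 1 (diagonal).

R is symmetric with unit diagonal. Assembling:

R = [[1, -0.5339],
 [-0.5339, 1]]


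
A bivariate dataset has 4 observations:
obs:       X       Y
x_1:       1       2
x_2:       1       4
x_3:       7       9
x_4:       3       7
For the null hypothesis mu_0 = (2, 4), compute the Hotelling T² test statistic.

Step 1 — sample mean vector:
  mean(X) = (1 + 1 + 7 + 3) / 4 = 12/4 = 3
  mean(Y) = (2 + 4 + 9 + 7) / 4 = 22/4 = 5.5
  x̄ = (3, 5.5),  deviation x̄ - mu_0 = (3, 5.5) - (2, 4) = (1, 1.5).

Step 2 — sample covariance matrix, S[i,j] = (1/(n-1)) · Σ_k (x_{k,i} - mean_i) · (x_{k,j} - mean_j), divisor n-1 = 3:
  S[X,X] = ((-2)·(-2) + (-2)·(-2) + (4)·(4) + (0)·(0)) / 3 = 24/3 = 8
  S[X,Y] = ((-2)·(-3.5) + (-2)·(-1.5) + (4)·(3.5) + (0)·(1.5)) / 3 = 24/3 = 8
  S[Y,Y] = ((-3.5)·(-3.5) + (-1.5)·(-1.5) + (3.5)·(3.5) + (1.5)·(1.5)) / 3 = 29/3 = 9.6667
  S = [[8, 8],
 [8, 9.6667]].

Step 3 — invert S. det(S) = 8·9.6667 - (8)² = 13.3333.
  S^{-1} = (1/det) · [[d, -b], [-b, a]] = [[0.725, -0.6],
 [-0.6, 0.6]].

Step 4 — quadratic form (x̄ - mu_0)^T · S^{-1} · (x̄ - mu_0):
  S^{-1} · (x̄ - mu_0) = (-0.175, 0.3),
  (x̄ - mu_0)^T · [...] = (1)·(-0.175) + (1.5)·(0.3) = 0.275.

Step 5 — scale by n: T² = 4 · 0.275 = 1.1.

T² ≈ 1.1


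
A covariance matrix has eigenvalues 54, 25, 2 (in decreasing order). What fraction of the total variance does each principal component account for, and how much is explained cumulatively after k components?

Step 1 — total variance = trace(Sigma) = Σ λ_i = 54 + 25 + 2 = 81.

Step 2 — fraction explained by component i = λ_i / Σ λ:
  PC1: 54/81 = 0.6667
  PC2: 25/81 = 0.3086
  PC3: 2/81 = 0.0247

Step 3 — cumulative fraction after k components = (λ_1 + ... + λ_k) / Σ λ:
  k = 1: 54/81 = 0.6667
  k = 2: (54 + 25)/81 = 79/81 = 0.9753
  k = 3: (54 + 25 + 2)/81 = 81/81 = 1

Summary (fraction, with percent):

explained: PC1 0.6667 (66.67%), PC2 0.3086 (30.86%), PC3 0.0247 (2.47%);  cumulative: 0.6667, 0.9753, 1


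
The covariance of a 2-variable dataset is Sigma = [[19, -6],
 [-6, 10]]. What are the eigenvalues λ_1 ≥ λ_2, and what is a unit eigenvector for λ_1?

Step 1 — characteristic polynomial of 2×2 Sigma:
  det(Sigma - λI) = λ² - trace · λ + det = 0.
  trace = 19 + 10 = 29, det = 19·10 - (-6)² = 154.
Step 2 — discriminant:
  Δ = trace² - 4·det = 841 - 616 = 225.
Step 3 — eigenvalues:
  λ = (trace ± √Δ)/2 = (29 ± 15)/2,
  λ_1 = 22,  λ_2 = 7.

Step 4 — unit eigenvector for λ_1: solve (Sigma - λ_1 I)v = 0. First row:
  (19 - 22)·v_x + (-6)·v_y = 0, i.e. (-3)·v_x + (-6)·v_y = 0,
  so v ∝ (b, λ_1 - a) = (-6, 3); multiply by -1 so the first entry is positive: u = (6, -3).
  ||u|| = √((6)² + (-3)²) = √(45) ≈ 6.7082,
  v_1 = u/||u|| ≈ (0.8944, -0.4472) (||v_1|| = 1).

λ_1 = 22,  λ_2 = 7;  v_1 ≈ (0.8944, -0.4472)


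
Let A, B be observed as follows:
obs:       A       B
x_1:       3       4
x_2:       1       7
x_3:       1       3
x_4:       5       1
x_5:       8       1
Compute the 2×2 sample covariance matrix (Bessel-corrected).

Step 1 — column means:
  mean(A) = (3 + 1 + 1 + 5 + 8) / 5 = 18/5 = 3.6
  mean(B) = (4 + 7 + 3 + 1 + 1) / 5 = 16/5 = 3.2

Step 2 — sample covariance S[i,j] = (1/(n-1)) · Σ_k (x_{k,i} - mean_i) · (x_{k,j} - mean_j), with n-1 = 4.
  S[A,A] = ((-0.6)·(-0.6) + (-2.6)·(-2.6) + (-2.6)·(-2.6) + (1.4)·(1.4) + (4.4)·(4.4)) / 4 = 35.2/4 = 8.8
  S[A,B] = ((-0.6)·(0.8) + (-2.6)·(3.8) + (-2.6)·(-0.2) + (1.4)·(-2.2) + (4.4)·(-2.2)) / 4 = -22.6/4 = -5.65
  S[B,B] = ((0.8)·(0.8) + (3.8)·(3.8) + (-0.2)·(-0.2) + (-2.2)·(-2.2) + (-2.2)·(-2.2)) / 4 = 24.8/4 = 6.2

S is symmetric (S[j,i] = S[i,j]). Assembling:

S = [[8.8, -5.65],
 [-5.65, 6.2]]


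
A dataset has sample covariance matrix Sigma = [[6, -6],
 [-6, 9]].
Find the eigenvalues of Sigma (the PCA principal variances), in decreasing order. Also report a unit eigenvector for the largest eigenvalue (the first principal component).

Step 1 — characteristic polynomial of 2×2 Sigma:
  det(Sigma - λI) = λ² - trace · λ + det = 0.
  trace = 6 + 9 = 15, det = 6·9 - (-6)² = 18.
Step 2 — discriminant:
  Δ = trace² - 4·det = 225 - 72 = 153.
Step 3 — eigenvalues:
  λ = (trace ± √Δ)/2 = (15 ± 12.3693)/2,
  λ_1 = 13.6847,  λ_2 = 1.3153.

Step 4 — unit eigenvector for λ_1: solve (Sigma - λ_1 I)v = 0. First row:
  (6 - 13.6847)·v_x + (-6)·v_y = 0, i.e. (-7.6847)·v_x + (-6)·v_y = 0,
  so v ∝ (b, λ_1 - a) = (-6, 7.6847); multiply by -1 so the first entry is positive: u = (6, -7.6847).
  ||u|| = √((6)² + (-7.6847)²) = √(95.054) ≈ 9.7496,
  v_1 = u/||u|| ≈ (0.6154, -0.7882) (||v_1|| = 1).

λ_1 = 13.6847,  λ_2 = 1.3153;  v_1 ≈ (0.6154, -0.7882)


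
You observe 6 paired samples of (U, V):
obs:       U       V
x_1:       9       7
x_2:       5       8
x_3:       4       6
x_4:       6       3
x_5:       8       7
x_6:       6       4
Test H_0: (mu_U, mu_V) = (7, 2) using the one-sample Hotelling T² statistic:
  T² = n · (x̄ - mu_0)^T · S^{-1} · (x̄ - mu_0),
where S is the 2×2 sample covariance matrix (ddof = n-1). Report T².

Step 1 — sample mean vector:
  mean(U) = (9 + 5 + 4 + 6 + 8 + 6) / 6 = 38/6 = 6.3333
  mean(V) = (7 + 8 + 6 + 3 + 7 + 4) / 6 = 35/6 = 5.8333
  x̄ = (6.3333, 5.8333),  deviation x̄ - mu_0 = (6.3333, 5.8333) - (7, 2) = (-0.6667, 3.8333).

Step 2 — sample covariance matrix, S[i,j] = (1/(n-1)) · Σ_k (x_{k,i} - mean_i) · (x_{k,j} - mean_j), divisor n-1 = 5:
  S[U,U] = ((2.6667)·(2.6667) + (-1.3333)·(-1.3333) + (-2.3333)·(-2.3333) + (-0.3333)·(-0.3333) + (1.6667)·(1.6667) + (-0.3333)·(-0.3333)) / 5 = 17.3333/5 = 3.4667
  S[U,V] = ((2.6667)·(1.1667) + (-1.3333)·(2.1667) + (-2.3333)·(0.1667) + (-0.3333)·(-2.8333) + (1.6667)·(1.1667) + (-0.3333)·(-1.8333)) / 5 = 3.3333/5 = 0.6667
  S[V,V] = ((1.1667)·(1.1667) + (2.1667)·(2.1667) + (0.1667)·(0.1667) + (-2.8333)·(-2.8333) + (1.1667)·(1.1667) + (-1.8333)·(-1.8333)) / 5 = 18.8333/5 = 3.7667
  S = [[3.4667, 0.6667],
 [0.6667, 3.7667]].

Step 3 — invert S. det(S) = 3.4667·3.7667 - (0.6667)² = 12.6133.
  S^{-1} = (1/det) · [[d, -b], [-b, a]] = [[0.2986, -0.0529],
 [-0.0529, 0.2748]].

Step 4 — quadratic form (x̄ - mu_0)^T · S^{-1} · (x̄ - mu_0):
  S^{-1} · (x̄ - mu_0) = (-0.4017, 1.0888),
  (x̄ - mu_0)^T · [...] = (-0.6667)·(-0.4017) + (3.8333)·(1.0888) = 4.4415.

Step 5 — scale by n: T² = 6 · 4.4415 = 26.649.

T² ≈ 26.649


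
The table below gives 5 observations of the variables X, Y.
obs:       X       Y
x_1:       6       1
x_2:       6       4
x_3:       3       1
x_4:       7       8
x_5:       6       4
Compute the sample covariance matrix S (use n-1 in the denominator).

Step 1 — column means:
  mean(X) = (6 + 6 + 3 + 7 + 6) / 5 = 28/5 = 5.6
  mean(Y) = (1 + 4 + 1 + 8 + 4) / 5 = 18/5 = 3.6

Step 2 — sample covariance S[i,j] = (1/(n-1)) · Σ_k (x_{k,i} - mean_i) · (x_{k,j} - mean_j), with n-1 = 4.
  S[X,X] = ((0.4)·(0.4) + (0.4)·(0.4) + (-2.6)·(-2.6) + (1.4)·(1.4) + (0.4)·(0.4)) / 4 = 9.2/4 = 2.3
  S[X,Y] = ((0.4)·(-2.6) + (0.4)·(0.4) + (-2.6)·(-2.6) + (1.4)·(4.4) + (0.4)·(0.4)) / 4 = 12.2/4 = 3.05
  S[Y,Y] = ((-2.6)·(-2.6) + (0.4)·(0.4) + (-2.6)·(-2.6) + (4.4)·(4.4) + (0.4)·(0.4)) / 4 = 33.2/4 = 8.3

S is symmetric (S[j,i] = S[i,j]). Assembling:

S = [[2.3, 3.05],
 [3.05, 8.3]]


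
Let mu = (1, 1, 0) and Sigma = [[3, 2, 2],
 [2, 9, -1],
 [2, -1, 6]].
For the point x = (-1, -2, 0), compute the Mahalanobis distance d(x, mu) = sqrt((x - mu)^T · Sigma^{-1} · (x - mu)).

Step 1 — centre the observation: (x - mu) = (-2, -3, 0).

Step 2 — invert Sigma (cofactor / det for 3×3, or solve directly):
  Sigma^{-1} = [[0.5824, -0.1538, -0.2198],
 [-0.1538, 0.1538, 0.0769],
 [-0.2198, 0.0769, 0.2527]].

Step 3 — form the quadratic (x - mu)^T · Sigma^{-1} · (x - mu):
  Sigma^{-1} · (x - mu) = (-0.7033, -0.1538, 0.2088).
  (x - mu)^T · [Sigma^{-1} · (x - mu)] = (-2)·(-0.7033) + (-3)·(-0.1538) + (0)·(0.2088) = 1.8681.

Step 4 — take square root: d = √(1.8681) ≈ 1.3668.

d(x, mu) = √(1.8681) ≈ 1.3668


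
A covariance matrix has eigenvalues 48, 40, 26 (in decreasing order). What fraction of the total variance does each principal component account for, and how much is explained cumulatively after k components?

Step 1 — total variance = trace(Sigma) = Σ λ_i = 48 + 40 + 26 = 114.

Step 2 — fraction explained by component i = λ_i / Σ λ:
  PC1: 48/114 = 0.4211
  PC2: 40/114 = 0.3509
  PC3: 26/114 = 0.2281

Step 3 — cumulative fraction after k components = (λ_1 + ... + λ_k) / Σ λ:
  k = 1: 48/114 = 0.4211
  k = 2: (48 + 40)/114 = 88/114 = 0.7719
  k = 3: (48 + 40 + 26)/114 = 114/114 = 1

Summary (fraction, with percent):

explained: PC1 0.4211 (42.11%), PC2 0.3509 (35.09%), PC3 0.2281 (22.81%);  cumulative: 0.4211, 0.7719, 1


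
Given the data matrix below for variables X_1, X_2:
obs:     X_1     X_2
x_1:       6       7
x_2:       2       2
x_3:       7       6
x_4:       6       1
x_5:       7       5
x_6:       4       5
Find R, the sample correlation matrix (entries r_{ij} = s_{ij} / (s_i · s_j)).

Step 1 — column means:
  mean(X_1) = (6 + 2 + 7 + 6 + 7 + 4) / 6 = 32/6 = 5.3333
  mean(X_2) = (7 + 2 + 6 + 1 + 5 + 5) / 6 = 26/6 = 4.3333

Step 2 — sample variances and covariances s[i,j] = (1/(n-1)) · Σ_k (x_{k,i} - mean_i) · (x_{k,j} - mean_j), with n-1 = 5:
  s[X_1,X_1] = ((0.6667)·(0.6667) + (-3.3333)·(-3.3333) + (1.6667)·(1.6667) + (0.6667)·(0.6667) + (1.6667)·(1.6667) + (-1.3333)·(-1.3333)) / 5 = 19.3333/5 = 3.8667
  s[X_1,X_2] = ((0.6667)·(2.6667) + (-3.3333)·(-2.3333) + (1.6667)·(1.6667) + (0.6667)·(-3.3333) + (1.6667)·(0.6667) + (-1.3333)·(0.6667)) / 5 = 10.3333/5 = 2.0667
  s[X_2,X_2] = ((2.6667)·(2.6667) + (-2.3333)·(-2.3333) + (1.6667)·(1.6667) + (-3.3333)·(-3.3333) + (0.6667)·(0.6667) + (0.6667)·(0.6667)) / 5 = 27.3333/5 = 5.4667
  Sample standard deviations s_i = √(s[i,i]):
  s(X_1) = √(3.8667) = 1.9664
  s(X_2) = √(5.4667) = 2.3381

Step 3 — r_{ij} = s_{ij} / (s_i · s_j):
  r[X_1,X_1] = 1 (diagonal).
  r[X_1,X_2] = 2.0667 / (1.9664 · 2.3381) = 2.0667 / 4.5976 = 0.4495
  r[X_2,X_2] = 1 (diagonal).

R is symmetric with unit diagonal. Assembling:

R = [[1, 0.4495],
 [0.4495, 1]]


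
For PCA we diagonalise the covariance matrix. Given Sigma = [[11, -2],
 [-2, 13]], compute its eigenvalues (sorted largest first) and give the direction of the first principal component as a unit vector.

Step 1 — characteristic polynomial of 2×2 Sigma:
  det(Sigma - λI) = λ² - trace · λ + det = 0.
  trace = 11 + 13 = 24, det = 11·13 - (-2)² = 139.
Step 2 — discriminant:
  Δ = trace² - 4·det = 576 - 556 = 20.
Step 3 — eigenvalues:
  λ = (trace ± √Δ)/2 = (24 ± 4.4721)/2,
  λ_1 = 14.2361,  λ_2 = 9.7639.

Step 4 — unit eigenvector for λ_1: solve (Sigma - λ_1 I)v = 0. First row:
  (11 - 14.2361)·v_x + (-2)·v_y = 0, i.e. (-3.2361)·v_x + (-2)·v_y = 0,
  so v ∝ (b, λ_1 - a) = (-2, 3.2361); multiply by -1 so the first entry is positive: u = (2, -3.2361).
  ||u|| = √((2)² + (-3.2361)²) = √(14.4721) ≈ 3.8042,
  v_1 = u/||u|| ≈ (0.5257, -0.8507) (||v_1|| = 1).

λ_1 = 14.2361,  λ_2 = 9.7639;  v_1 ≈ (0.5257, -0.8507)


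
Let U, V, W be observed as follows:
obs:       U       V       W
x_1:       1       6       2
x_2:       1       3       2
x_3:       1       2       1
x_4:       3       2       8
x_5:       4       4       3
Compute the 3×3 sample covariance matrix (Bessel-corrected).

Step 1 — column means:
  mean(U) = (1 + 1 + 1 + 3 + 4) / 5 = 10/5 = 2
  mean(V) = (6 + 3 + 2 + 2 + 4) / 5 = 17/5 = 3.4
  mean(W) = (2 + 2 + 1 + 8 + 3) / 5 = 16/5 = 3.2

Step 2 — sample covariance S[i,j] = (1/(n-1)) · Σ_k (x_{k,i} - mean_i) · (x_{k,j} - mean_j), with n-1 = 4.
  S[U,U] = ((-1)·(-1) + (-1)·(-1) + (-1)·(-1) + (1)·(1) + (2)·(2)) / 4 = 8/4 = 2
  S[U,V] = ((-1)·(2.6) + (-1)·(-0.4) + (-1)·(-1.4) + (1)·(-1.4) + (2)·(0.6)) / 4 = -1/4 = -0.25
  S[U,W] = ((-1)·(-1.2) + (-1)·(-1.2) + (-1)·(-2.2) + (1)·(4.8) + (2)·(-0.2)) / 4 = 9/4 = 2.25
  S[V,V] = ((2.6)·(2.6) + (-0.4)·(-0.4) + (-1.4)·(-1.4) + (-1.4)·(-1.4) + (0.6)·(0.6)) / 4 = 11.2/4 = 2.8
  S[V,W] = ((2.6)·(-1.2) + (-0.4)·(-1.2) + (-1.4)·(-2.2) + (-1.4)·(4.8) + (0.6)·(-0.2)) / 4 = -6.4/4 = -1.6
  S[W,W] = ((-1.2)·(-1.2) + (-1.2)·(-1.2) + (-2.2)·(-2.2) + (4.8)·(4.8) + (-0.2)·(-0.2)) / 4 = 30.8/4 = 7.7

S is symmetric (S[j,i] = S[i,j]). Assembling:

S = [[2, -0.25, 2.25],
 [-0.25, 2.8, -1.6],
 [2.25, -1.6, 7.7]]


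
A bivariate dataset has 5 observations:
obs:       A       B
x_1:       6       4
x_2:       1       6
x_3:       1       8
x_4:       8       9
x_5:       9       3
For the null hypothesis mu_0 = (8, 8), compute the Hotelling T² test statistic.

Step 1 — sample mean vector:
  mean(A) = (6 + 1 + 1 + 8 + 9) / 5 = 25/5 = 5
  mean(B) = (4 + 6 + 8 + 9 + 3) / 5 = 30/5 = 6
  x̄ = (5, 6),  deviation x̄ - mu_0 = (5, 6) - (8, 8) = (-3, -2).

Step 2 — sample covariance matrix, S[i,j] = (1/(n-1)) · Σ_k (x_{k,i} - mean_i) · (x_{k,j} - mean_j), divisor n-1 = 4:
  S[A,A] = ((1)·(1) + (-4)·(-4) + (-4)·(-4) + (3)·(3) + (4)·(4)) / 4 = 58/4 = 14.5
  S[A,B] = ((1)·(-2) + (-4)·(0) + (-4)·(2) + (3)·(3) + (4)·(-3)) / 4 = -13/4 = -3.25
  S[B,B] = ((-2)·(-2) + (0)·(0) + (2)·(2) + (3)·(3) + (-3)·(-3)) / 4 = 26/4 = 6.5
  S = [[14.5, -3.25],
 [-3.25, 6.5]].

Step 3 — invert S. det(S) = 14.5·6.5 - (-3.25)² = 83.6875.
  S^{-1} = (1/det) · [[d, -b], [-b, a]] = [[0.0777, 0.0388],
 [0.0388, 0.1733]].

Step 4 — quadratic form (x̄ - mu_0)^T · S^{-1} · (x̄ - mu_0):
  S^{-1} · (x̄ - mu_0) = (-0.3107, -0.463),
  (x̄ - mu_0)^T · [...] = (-3)·(-0.3107) + (-2)·(-0.463) = 1.8581.

Step 5 — scale by n: T² = 5 · 1.8581 = 9.2905.

T² ≈ 9.2905


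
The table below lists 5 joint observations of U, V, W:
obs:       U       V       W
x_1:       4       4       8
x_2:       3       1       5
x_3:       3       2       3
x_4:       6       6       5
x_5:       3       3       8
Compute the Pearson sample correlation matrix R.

Step 1 — column means:
  mean(U) = (4 + 3 + 3 + 6 + 3) / 5 = 19/5 = 3.8
  mean(V) = (4 + 1 + 2 + 6 + 3) / 5 = 16/5 = 3.2
  mean(W) = (8 + 5 + 3 + 5 + 8) / 5 = 29/5 = 5.8

Step 2 — sample variances and covariances s[i,j] = (1/(n-1)) · Σ_k (x_{k,i} - mean_i) · (x_{k,j} - mean_j), with n-1 = 4:
  s[U,U] = ((0.2)·(0.2) + (-0.8)·(-0.8) + (-0.8)·(-0.8) + (2.2)·(2.2) + (-0.8)·(-0.8)) / 4 = 6.8/4 = 1.7
  s[U,V] = ((0.2)·(0.8) + (-0.8)·(-2.2) + (-0.8)·(-1.2) + (2.2)·(2.8) + (-0.8)·(-0.2)) / 4 = 9.2/4 = 2.3
  s[U,W] = ((0.2)·(2.2) + (-0.8)·(-0.8) + (-0.8)·(-2.8) + (2.2)·(-0.8) + (-0.8)·(2.2)) / 4 = -0.2/4 = -0.05
  s[V,V] = ((0.8)·(0.8) + (-2.2)·(-2.2) + (-1.2)·(-1.2) + (2.8)·(2.8) + (-0.2)·(-0.2)) / 4 = 14.8/4 = 3.7
  s[V,W] = ((0.8)·(2.2) + (-2.2)·(-0.8) + (-1.2)·(-2.8) + (2.8)·(-0.8) + (-0.2)·(2.2)) / 4 = 4.2/4 = 1.05
  s[W,W] = ((2.2)·(2.2) + (-0.8)·(-0.8) + (-2.8)·(-2.8) + (-0.8)·(-0.8) + (2.2)·(2.2)) / 4 = 18.8/4 = 4.7
  Sample standard deviations s_i = √(s[i,i]):
  s(U) = √(1.7) = 1.3038
  s(V) = √(3.7) = 1.9235
  s(W) = √(4.7) = 2.1679

Step 3 — r_{ij} = s_{ij} / (s_i · s_j):
  r[U,U] = 1 (diagonal).
  r[U,V] = 2.3 / (1.3038 · 1.9235) = 2.3 / 2.508 = 0.9171
  r[U,W] = -0.05 / (1.3038 · 2.1679) = -0.05 / 2.8267 = -0.0177
  r[V,V] = 1 (diagonal).
  r[V,W] = 1.05 / (1.9235 · 2.1679) = 1.05 / 4.1701 = 0.2518
  r[W,W] = 1 (diagonal).

R is symmetric with unit diagonal. Assembling:

R = [[1, 0.9171, -0.0177],
 [0.9171, 1, 0.2518],
 [-0.0177, 0.2518, 1]]


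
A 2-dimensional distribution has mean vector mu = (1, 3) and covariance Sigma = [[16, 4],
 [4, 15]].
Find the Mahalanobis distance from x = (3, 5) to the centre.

Step 1 — centre the observation: (x - mu) = (2, 2).

Step 2 — invert Sigma. det(Sigma) = 16·15 - (4)² = 224.
  Sigma^{-1} = (1/det) · [[d, -b], [-b, a]] = [[0.067, -0.0179],
 [-0.0179, 0.0714]].

Step 3 — form the quadratic (x - mu)^T · Sigma^{-1} · (x - mu):
  Sigma^{-1} · (x - mu) = (0.0982, 0.1071).
  (x - mu)^T · [Sigma^{-1} · (x - mu)] = (2)·(0.0982) + (2)·(0.1071) = 0.4107.

Step 4 — take square root: d = √(0.4107) ≈ 0.6409.

d(x, mu) = √(0.4107) ≈ 0.6409


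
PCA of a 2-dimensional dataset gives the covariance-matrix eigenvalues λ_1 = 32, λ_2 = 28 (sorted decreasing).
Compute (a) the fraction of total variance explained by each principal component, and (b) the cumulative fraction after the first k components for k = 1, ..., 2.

Step 1 — total variance = trace(Sigma) = Σ λ_i = 32 + 28 = 60.

Step 2 — fraction explained by component i = λ_i / Σ λ:
  PC1: 32/60 = 0.5333
  PC2: 28/60 = 0.4667

Step 3 — cumulative fraction after k components = (λ_1 + ... + λ_k) / Σ λ:
  k = 1: 32/60 = 0.5333
  k = 2: (32 + 28)/60 = 60/60 = 1

Summary (fraction, with percent):

explained: PC1 0.5333 (53.33%), PC2 0.4667 (46.67%);  cumulative: 0.5333, 1


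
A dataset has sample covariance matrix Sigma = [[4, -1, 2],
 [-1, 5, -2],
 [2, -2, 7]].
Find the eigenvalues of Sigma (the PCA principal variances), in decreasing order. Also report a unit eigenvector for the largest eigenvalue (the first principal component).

Step 1 — characteristic polynomial p(λ) = det(λI - Sigma) = λ³ - tr·λ² + c_1·λ - det, where tr = trace, c_1 = sum of the principal 2×2 minors, det = det(Sigma):
  tr = 4 + 5 + 7 = 16,
  c_1 = (4·5 - (-1)²) + (4·7 - (2)²) + (5·7 - (-2)²) = 19 + 24 + 31 = 74,
  det = 4·(5·7 - (-2)²) - (-1)·((-1)·7 - (-2)·(2)) + (2)·((-1)·(-2) - 5·(2)) = 4·(31) - (-1)·(-3) + (2)·(-8) = 105.
  So p(λ) = λ³ - 16λ² + 74λ - 105.
Step 2 — look for an integer root (rational root theorem: any rational root is an integer divisor of 105). Testing λ = 3:
  p(3) = 27 - 144 + 222 - 105 = 0  ✓
  Dividing out (λ - 3): p(λ) = (λ - 3)(λ² - 13λ + 35).
Step 3 — remaining eigenvalues from the quadratic λ² - 13λ + 35 = 0:
  Δ = 13² - 4·35 = 169 - 140 = 29,  λ = (13 ± √29)/2 = (13 ± 5.3852)/2 ≈ 9.1926 or 3.8074.
  Sorted: λ_1 = 9.1926,  λ_2 = 3.8074,  λ_3 = 3  (check: sum = 16 = tr ✓).

Step 4 — unit eigenvector for λ_1 ≈ 9.1926: v spans the null space of (Sigma - λ_1 I), whose rows are
  r_1 = (-5.1926, -1, 2),  r_2 = (-1, -4.1926, -2),  r_3 = (2, -2, -2.1926).
  v is orthogonal to every row, so take v ∝ r_1 × r_2 = ((-1)·(-2) - (2)·(-4.1926), (2)·(-1) - (-5.1926)·(-2), (-5.1926)·(-4.1926) - (-1)·(-1)) ≈ (10.3852, -12.3852, 20.7703).
  Let u = (10.3852, -12.3852, 20.7703).
  ||u|| = √((10.3852)² + (-12.3852)² + (20.7703)²) = √(692.6505) ≈ 26.3183,  v_1 = u/||u|| ≈ (0.3946, -0.4706, 0.7892) (||v_1|| = 1).

λ_1 = 9.1926,  λ_2 = 3.8074,  λ_3 = 3;  v_1 ≈ (0.3946, -0.4706, 0.7892)


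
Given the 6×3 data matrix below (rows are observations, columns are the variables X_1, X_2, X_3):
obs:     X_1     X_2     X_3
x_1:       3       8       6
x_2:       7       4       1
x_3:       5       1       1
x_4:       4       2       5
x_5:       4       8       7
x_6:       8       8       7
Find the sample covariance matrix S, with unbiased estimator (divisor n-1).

Step 1 — column means:
  mean(X_1) = (3 + 7 + 5 + 4 + 4 + 8) / 6 = 31/6 = 5.1667
  mean(X_2) = (8 + 4 + 1 + 2 + 8 + 8) / 6 = 31/6 = 5.1667
  mean(X_3) = (6 + 1 + 1 + 5 + 7 + 7) / 6 = 27/6 = 4.5

Step 2 — sample covariance S[i,j] = (1/(n-1)) · Σ_k (x_{k,i} - mean_i) · (x_{k,j} - mean_j), with n-1 = 5.
  S[X_1,X_1] = ((-2.1667)·(-2.1667) + (1.8333)·(1.8333) + (-0.1667)·(-0.1667) + (-1.1667)·(-1.1667) + (-1.1667)·(-1.1667) + (2.8333)·(2.8333)) / 5 = 18.8333/5 = 3.7667
  S[X_1,X_2] = ((-2.1667)·(2.8333) + (1.8333)·(-1.1667) + (-0.1667)·(-4.1667) + (-1.1667)·(-3.1667) + (-1.1667)·(2.8333) + (2.8333)·(2.8333)) / 5 = 0.8333/5 = 0.1667
  S[X_1,X_3] = ((-2.1667)·(1.5) + (1.8333)·(-3.5) + (-0.1667)·(-3.5) + (-1.1667)·(0.5) + (-1.1667)·(2.5) + (2.8333)·(2.5)) / 5 = -5.5/5 = -1.1
  S[X_2,X_2] = ((2.8333)·(2.8333) + (-1.1667)·(-1.1667) + (-4.1667)·(-4.1667) + (-3.1667)·(-3.1667) + (2.8333)·(2.8333) + (2.8333)·(2.8333)) / 5 = 52.8333/5 = 10.5667
  S[X_2,X_3] = ((2.8333)·(1.5) + (-1.1667)·(-3.5) + (-4.1667)·(-3.5) + (-3.1667)·(0.5) + (2.8333)·(2.5) + (2.8333)·(2.5)) / 5 = 35.5/5 = 7.1
  S[X_3,X_3] = ((1.5)·(1.5) + (-3.5)·(-3.5) + (-3.5)·(-3.5) + (0.5)·(0.5) + (2.5)·(2.5) + (2.5)·(2.5)) / 5 = 39.5/5 = 7.9

S is symmetric (S[j,i] = S[i,j]). Assembling:

S = [[3.7667, 0.1667, -1.1],
 [0.1667, 10.5667, 7.1],
 [-1.1, 7.1, 7.9]]


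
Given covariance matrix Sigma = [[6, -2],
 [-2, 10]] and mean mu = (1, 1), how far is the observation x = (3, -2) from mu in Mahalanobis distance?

Step 1 — centre the observation: (x - mu) = (2, -3).

Step 2 — invert Sigma. det(Sigma) = 6·10 - (-2)² = 56.
  Sigma^{-1} = (1/det) · [[d, -b], [-b, a]] = [[0.1786, 0.0357],
 [0.0357, 0.1071]].

Step 3 — form the quadratic (x - mu)^T · Sigma^{-1} · (x - mu):
  Sigma^{-1} · (x - mu) = (0.25, -0.25).
  (x - mu)^T · [Sigma^{-1} · (x - mu)] = (2)·(0.25) + (-3)·(-0.25) = 1.25.

Step 4 — take square root: d = √(1.25) ≈ 1.118.

d(x, mu) = √(1.25) ≈ 1.118


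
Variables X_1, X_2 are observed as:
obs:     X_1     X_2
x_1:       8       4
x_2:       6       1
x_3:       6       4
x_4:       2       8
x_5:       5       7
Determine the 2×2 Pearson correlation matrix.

Step 1 — column means:
  mean(X_1) = (8 + 6 + 6 + 2 + 5) / 5 = 27/5 = 5.4
  mean(X_2) = (4 + 1 + 4 + 8 + 7) / 5 = 24/5 = 4.8

Step 2 — sample variances and covariances s[i,j] = (1/(n-1)) · Σ_k (x_{k,i} - mean_i) · (x_{k,j} - mean_j), with n-1 = 4:
  s[X_1,X_1] = ((2.6)·(2.6) + (0.6)·(0.6) + (0.6)·(0.6) + (-3.4)·(-3.4) + (-0.4)·(-0.4)) / 4 = 19.2/4 = 4.8
  s[X_1,X_2] = ((2.6)·(-0.8) + (0.6)·(-3.8) + (0.6)·(-0.8) + (-3.4)·(3.2) + (-0.4)·(2.2)) / 4 = -16.6/4 = -4.15
  s[X_2,X_2] = ((-0.8)·(-0.8) + (-3.8)·(-3.8) + (-0.8)·(-0.8) + (3.2)·(3.2) + (2.2)·(2.2)) / 4 = 30.8/4 = 7.7
  Sample standard deviations s_i = √(s[i,i]):
  s(X_1) = √(4.8) = 2.1909
  s(X_2) = √(7.7) = 2.7749

Step 3 — r_{ij} = s_{ij} / (s_i · s_j):
  r[X_1,X_1] = 1 (diagonal).
  r[X_1,X_2] = -4.15 / (2.1909 · 2.7749) = -4.15 / 6.0795 = -0.6826
  r[X_2,X_2] = 1 (diagonal).

R is symmetric with unit diagonal. Assembling:

R = [[1, -0.6826],
 [-0.6826, 1]]


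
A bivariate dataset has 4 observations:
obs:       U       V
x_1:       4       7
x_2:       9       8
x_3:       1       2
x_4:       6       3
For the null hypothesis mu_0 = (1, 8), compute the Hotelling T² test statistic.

Step 1 — sample mean vector:
  mean(U) = (4 + 9 + 1 + 6) / 4 = 20/4 = 5
  mean(V) = (7 + 8 + 2 + 3) / 4 = 20/4 = 5
  x̄ = (5, 5),  deviation x̄ - mu_0 = (5, 5) - (1, 8) = (4, -3).

Step 2 — sample covariance matrix, S[i,j] = (1/(n-1)) · Σ_k (x_{k,i} - mean_i) · (x_{k,j} - mean_j), divisor n-1 = 3:
  S[U,U] = ((-1)·(-1) + (4)·(4) + (-4)·(-4) + (1)·(1)) / 3 = 34/3 = 11.3333
  S[U,V] = ((-1)·(2) + (4)·(3) + (-4)·(-3) + (1)·(-2)) / 3 = 20/3 = 6.6667
  S[V,V] = ((2)·(2) + (3)·(3) + (-3)·(-3) + (-2)·(-2)) / 3 = 26/3 = 8.6667
  S = [[11.3333, 6.6667],
 [6.6667, 8.6667]].

Step 3 — invert S. det(S) = 11.3333·8.6667 - (6.6667)² = 53.7778.
  S^{-1} = (1/det) · [[d, -b], [-b, a]] = [[0.1612, -0.124],
 [-0.124, 0.2107]].

Step 4 — quadratic form (x̄ - mu_0)^T · S^{-1} · (x̄ - mu_0):
  S^{-1} · (x̄ - mu_0) = (1.0165, -1.1281),
  (x̄ - mu_0)^T · [...] = (4)·(1.0165) + (-3)·(-1.1281) = 7.4504.

Step 5 — scale by n: T² = 4 · 7.4504 = 29.8017.

T² ≈ 29.8017
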